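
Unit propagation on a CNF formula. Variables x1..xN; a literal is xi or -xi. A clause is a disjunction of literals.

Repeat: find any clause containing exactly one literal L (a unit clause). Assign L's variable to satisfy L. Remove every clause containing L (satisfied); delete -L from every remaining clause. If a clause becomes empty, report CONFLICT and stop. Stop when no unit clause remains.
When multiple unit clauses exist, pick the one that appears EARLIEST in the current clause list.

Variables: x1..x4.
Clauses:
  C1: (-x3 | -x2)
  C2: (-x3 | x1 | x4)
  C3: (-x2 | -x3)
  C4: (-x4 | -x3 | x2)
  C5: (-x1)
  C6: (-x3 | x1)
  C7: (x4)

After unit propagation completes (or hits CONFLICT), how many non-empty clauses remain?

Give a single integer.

unit clause [-1] forces x1=F; simplify:
  drop 1 from [-3, 1, 4] -> [-3, 4]
  drop 1 from [-3, 1] -> [-3]
  satisfied 1 clause(s); 6 remain; assigned so far: [1]
unit clause [-3] forces x3=F; simplify:
  satisfied 5 clause(s); 1 remain; assigned so far: [1, 3]
unit clause [4] forces x4=T; simplify:
  satisfied 1 clause(s); 0 remain; assigned so far: [1, 3, 4]

Answer: 0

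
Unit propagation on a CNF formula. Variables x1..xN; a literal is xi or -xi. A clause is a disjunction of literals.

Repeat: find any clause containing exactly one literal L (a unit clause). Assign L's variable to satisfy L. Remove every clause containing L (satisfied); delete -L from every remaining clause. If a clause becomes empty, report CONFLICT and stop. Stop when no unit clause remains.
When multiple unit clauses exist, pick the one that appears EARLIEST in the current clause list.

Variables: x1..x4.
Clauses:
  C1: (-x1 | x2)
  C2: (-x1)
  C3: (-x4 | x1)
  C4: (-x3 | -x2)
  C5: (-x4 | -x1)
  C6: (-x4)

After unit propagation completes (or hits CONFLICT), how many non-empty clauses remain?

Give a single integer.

Answer: 1

Derivation:
unit clause [-1] forces x1=F; simplify:
  drop 1 from [-4, 1] -> [-4]
  satisfied 3 clause(s); 3 remain; assigned so far: [1]
unit clause [-4] forces x4=F; simplify:
  satisfied 2 clause(s); 1 remain; assigned so far: [1, 4]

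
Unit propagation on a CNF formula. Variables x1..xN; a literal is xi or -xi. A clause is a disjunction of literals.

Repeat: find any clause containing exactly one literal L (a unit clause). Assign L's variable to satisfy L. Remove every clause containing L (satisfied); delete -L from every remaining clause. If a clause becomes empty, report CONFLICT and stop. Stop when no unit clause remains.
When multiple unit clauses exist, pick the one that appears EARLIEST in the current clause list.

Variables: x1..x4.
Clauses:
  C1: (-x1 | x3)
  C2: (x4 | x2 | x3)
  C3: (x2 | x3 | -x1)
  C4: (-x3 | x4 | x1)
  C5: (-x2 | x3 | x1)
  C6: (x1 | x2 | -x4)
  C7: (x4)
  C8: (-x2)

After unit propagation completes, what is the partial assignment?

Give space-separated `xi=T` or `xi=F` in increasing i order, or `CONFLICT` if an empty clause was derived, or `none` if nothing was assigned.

Answer: x1=T x2=F x3=T x4=T

Derivation:
unit clause [4] forces x4=T; simplify:
  drop -4 from [1, 2, -4] -> [1, 2]
  satisfied 3 clause(s); 5 remain; assigned so far: [4]
unit clause [-2] forces x2=F; simplify:
  drop 2 from [2, 3, -1] -> [3, -1]
  drop 2 from [1, 2] -> [1]
  satisfied 2 clause(s); 3 remain; assigned so far: [2, 4]
unit clause [1] forces x1=T; simplify:
  drop -1 from [-1, 3] -> [3]
  drop -1 from [3, -1] -> [3]
  satisfied 1 clause(s); 2 remain; assigned so far: [1, 2, 4]
unit clause [3] forces x3=T; simplify:
  satisfied 2 clause(s); 0 remain; assigned so far: [1, 2, 3, 4]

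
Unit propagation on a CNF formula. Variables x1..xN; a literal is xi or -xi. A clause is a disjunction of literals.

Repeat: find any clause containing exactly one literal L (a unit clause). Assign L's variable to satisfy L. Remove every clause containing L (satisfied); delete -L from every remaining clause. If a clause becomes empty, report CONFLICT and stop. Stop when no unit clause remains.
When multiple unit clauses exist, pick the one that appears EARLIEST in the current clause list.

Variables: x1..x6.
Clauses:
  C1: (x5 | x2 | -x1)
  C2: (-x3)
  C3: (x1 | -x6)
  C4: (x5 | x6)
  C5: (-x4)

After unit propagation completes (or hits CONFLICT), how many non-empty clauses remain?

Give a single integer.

unit clause [-3] forces x3=F; simplify:
  satisfied 1 clause(s); 4 remain; assigned so far: [3]
unit clause [-4] forces x4=F; simplify:
  satisfied 1 clause(s); 3 remain; assigned so far: [3, 4]

Answer: 3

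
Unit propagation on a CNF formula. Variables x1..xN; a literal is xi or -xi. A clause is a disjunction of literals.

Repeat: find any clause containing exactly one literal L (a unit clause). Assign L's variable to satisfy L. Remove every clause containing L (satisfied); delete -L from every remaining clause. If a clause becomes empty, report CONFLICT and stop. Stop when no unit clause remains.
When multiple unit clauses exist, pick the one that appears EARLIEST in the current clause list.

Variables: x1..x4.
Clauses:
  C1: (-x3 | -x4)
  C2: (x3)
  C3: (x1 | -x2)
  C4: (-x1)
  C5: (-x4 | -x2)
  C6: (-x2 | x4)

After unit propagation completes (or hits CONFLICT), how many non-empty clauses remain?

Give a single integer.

Answer: 0

Derivation:
unit clause [3] forces x3=T; simplify:
  drop -3 from [-3, -4] -> [-4]
  satisfied 1 clause(s); 5 remain; assigned so far: [3]
unit clause [-4] forces x4=F; simplify:
  drop 4 from [-2, 4] -> [-2]
  satisfied 2 clause(s); 3 remain; assigned so far: [3, 4]
unit clause [-1] forces x1=F; simplify:
  drop 1 from [1, -2] -> [-2]
  satisfied 1 clause(s); 2 remain; assigned so far: [1, 3, 4]
unit clause [-2] forces x2=F; simplify:
  satisfied 2 clause(s); 0 remain; assigned so far: [1, 2, 3, 4]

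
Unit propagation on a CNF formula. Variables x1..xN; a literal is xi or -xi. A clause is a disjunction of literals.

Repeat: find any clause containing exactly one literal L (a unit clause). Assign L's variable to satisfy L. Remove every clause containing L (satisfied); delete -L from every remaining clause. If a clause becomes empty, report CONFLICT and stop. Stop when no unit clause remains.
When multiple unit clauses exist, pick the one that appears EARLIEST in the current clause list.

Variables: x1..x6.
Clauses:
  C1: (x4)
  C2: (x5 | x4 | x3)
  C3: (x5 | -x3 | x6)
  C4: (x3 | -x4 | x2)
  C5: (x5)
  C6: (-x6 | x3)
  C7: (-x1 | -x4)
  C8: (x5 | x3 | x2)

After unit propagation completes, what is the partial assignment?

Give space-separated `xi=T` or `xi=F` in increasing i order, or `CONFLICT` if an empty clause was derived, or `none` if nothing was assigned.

unit clause [4] forces x4=T; simplify:
  drop -4 from [3, -4, 2] -> [3, 2]
  drop -4 from [-1, -4] -> [-1]
  satisfied 2 clause(s); 6 remain; assigned so far: [4]
unit clause [5] forces x5=T; simplify:
  satisfied 3 clause(s); 3 remain; assigned so far: [4, 5]
unit clause [-1] forces x1=F; simplify:
  satisfied 1 clause(s); 2 remain; assigned so far: [1, 4, 5]

Answer: x1=F x4=T x5=T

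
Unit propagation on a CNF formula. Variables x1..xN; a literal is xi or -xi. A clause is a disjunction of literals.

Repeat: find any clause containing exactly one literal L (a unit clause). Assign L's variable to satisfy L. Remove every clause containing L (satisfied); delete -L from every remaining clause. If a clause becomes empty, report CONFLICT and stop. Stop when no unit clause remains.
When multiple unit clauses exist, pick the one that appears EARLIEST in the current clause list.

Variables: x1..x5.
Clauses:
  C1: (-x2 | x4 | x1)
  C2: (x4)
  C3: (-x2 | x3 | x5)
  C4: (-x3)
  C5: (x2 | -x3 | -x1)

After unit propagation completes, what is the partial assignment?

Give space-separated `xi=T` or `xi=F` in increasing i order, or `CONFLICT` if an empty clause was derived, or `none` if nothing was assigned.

Answer: x3=F x4=T

Derivation:
unit clause [4] forces x4=T; simplify:
  satisfied 2 clause(s); 3 remain; assigned so far: [4]
unit clause [-3] forces x3=F; simplify:
  drop 3 from [-2, 3, 5] -> [-2, 5]
  satisfied 2 clause(s); 1 remain; assigned so far: [3, 4]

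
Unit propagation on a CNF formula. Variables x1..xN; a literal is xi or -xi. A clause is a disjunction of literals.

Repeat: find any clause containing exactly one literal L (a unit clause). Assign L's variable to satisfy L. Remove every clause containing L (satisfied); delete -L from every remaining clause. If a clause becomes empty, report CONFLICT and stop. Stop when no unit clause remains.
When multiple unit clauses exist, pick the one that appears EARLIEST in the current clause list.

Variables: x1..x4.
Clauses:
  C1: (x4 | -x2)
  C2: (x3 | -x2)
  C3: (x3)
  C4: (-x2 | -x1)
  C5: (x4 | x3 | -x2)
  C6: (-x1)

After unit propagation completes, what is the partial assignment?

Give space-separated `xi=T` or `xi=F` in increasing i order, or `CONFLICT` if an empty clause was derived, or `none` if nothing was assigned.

Answer: x1=F x3=T

Derivation:
unit clause [3] forces x3=T; simplify:
  satisfied 3 clause(s); 3 remain; assigned so far: [3]
unit clause [-1] forces x1=F; simplify:
  satisfied 2 clause(s); 1 remain; assigned so far: [1, 3]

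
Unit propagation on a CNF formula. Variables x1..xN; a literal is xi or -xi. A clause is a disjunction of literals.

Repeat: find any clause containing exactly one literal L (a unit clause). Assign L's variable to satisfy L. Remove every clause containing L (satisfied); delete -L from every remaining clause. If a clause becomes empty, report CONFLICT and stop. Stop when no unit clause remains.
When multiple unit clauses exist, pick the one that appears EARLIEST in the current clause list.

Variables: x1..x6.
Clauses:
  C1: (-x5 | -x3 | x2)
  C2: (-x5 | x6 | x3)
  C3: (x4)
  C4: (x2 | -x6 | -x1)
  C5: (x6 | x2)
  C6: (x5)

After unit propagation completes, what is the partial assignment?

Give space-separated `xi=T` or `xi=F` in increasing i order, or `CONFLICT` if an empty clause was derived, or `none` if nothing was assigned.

unit clause [4] forces x4=T; simplify:
  satisfied 1 clause(s); 5 remain; assigned so far: [4]
unit clause [5] forces x5=T; simplify:
  drop -5 from [-5, -3, 2] -> [-3, 2]
  drop -5 from [-5, 6, 3] -> [6, 3]
  satisfied 1 clause(s); 4 remain; assigned so far: [4, 5]

Answer: x4=T x5=T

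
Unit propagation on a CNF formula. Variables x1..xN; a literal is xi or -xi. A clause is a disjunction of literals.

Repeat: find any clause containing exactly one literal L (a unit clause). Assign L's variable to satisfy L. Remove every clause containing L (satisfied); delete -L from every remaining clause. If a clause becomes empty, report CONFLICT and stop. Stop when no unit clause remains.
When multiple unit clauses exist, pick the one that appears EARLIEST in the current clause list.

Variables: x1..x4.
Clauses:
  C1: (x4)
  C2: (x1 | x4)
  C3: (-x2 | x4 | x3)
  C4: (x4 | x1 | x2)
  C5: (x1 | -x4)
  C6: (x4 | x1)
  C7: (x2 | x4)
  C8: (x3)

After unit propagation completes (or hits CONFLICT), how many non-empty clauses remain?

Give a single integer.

unit clause [4] forces x4=T; simplify:
  drop -4 from [1, -4] -> [1]
  satisfied 6 clause(s); 2 remain; assigned so far: [4]
unit clause [1] forces x1=T; simplify:
  satisfied 1 clause(s); 1 remain; assigned so far: [1, 4]
unit clause [3] forces x3=T; simplify:
  satisfied 1 clause(s); 0 remain; assigned so far: [1, 3, 4]

Answer: 0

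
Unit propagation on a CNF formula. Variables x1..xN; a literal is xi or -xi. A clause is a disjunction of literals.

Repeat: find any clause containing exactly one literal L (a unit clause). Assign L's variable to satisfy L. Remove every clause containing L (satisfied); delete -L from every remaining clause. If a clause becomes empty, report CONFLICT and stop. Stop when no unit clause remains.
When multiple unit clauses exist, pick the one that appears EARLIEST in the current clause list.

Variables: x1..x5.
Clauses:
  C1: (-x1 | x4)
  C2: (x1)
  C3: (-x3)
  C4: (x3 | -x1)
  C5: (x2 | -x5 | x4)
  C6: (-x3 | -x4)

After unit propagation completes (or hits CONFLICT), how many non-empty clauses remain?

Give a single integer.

Answer: 0

Derivation:
unit clause [1] forces x1=T; simplify:
  drop -1 from [-1, 4] -> [4]
  drop -1 from [3, -1] -> [3]
  satisfied 1 clause(s); 5 remain; assigned so far: [1]
unit clause [4] forces x4=T; simplify:
  drop -4 from [-3, -4] -> [-3]
  satisfied 2 clause(s); 3 remain; assigned so far: [1, 4]
unit clause [-3] forces x3=F; simplify:
  drop 3 from [3] -> [] (empty!)
  satisfied 2 clause(s); 1 remain; assigned so far: [1, 3, 4]
CONFLICT (empty clause)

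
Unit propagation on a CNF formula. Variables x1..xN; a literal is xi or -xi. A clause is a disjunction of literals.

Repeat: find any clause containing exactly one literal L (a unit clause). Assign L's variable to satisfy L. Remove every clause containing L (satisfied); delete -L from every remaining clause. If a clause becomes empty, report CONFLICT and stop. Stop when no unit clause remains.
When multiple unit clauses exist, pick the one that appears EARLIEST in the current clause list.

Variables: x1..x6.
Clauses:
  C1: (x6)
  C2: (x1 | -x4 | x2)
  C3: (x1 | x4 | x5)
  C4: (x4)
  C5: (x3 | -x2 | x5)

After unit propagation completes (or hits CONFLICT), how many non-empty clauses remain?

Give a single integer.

Answer: 2

Derivation:
unit clause [6] forces x6=T; simplify:
  satisfied 1 clause(s); 4 remain; assigned so far: [6]
unit clause [4] forces x4=T; simplify:
  drop -4 from [1, -4, 2] -> [1, 2]
  satisfied 2 clause(s); 2 remain; assigned so far: [4, 6]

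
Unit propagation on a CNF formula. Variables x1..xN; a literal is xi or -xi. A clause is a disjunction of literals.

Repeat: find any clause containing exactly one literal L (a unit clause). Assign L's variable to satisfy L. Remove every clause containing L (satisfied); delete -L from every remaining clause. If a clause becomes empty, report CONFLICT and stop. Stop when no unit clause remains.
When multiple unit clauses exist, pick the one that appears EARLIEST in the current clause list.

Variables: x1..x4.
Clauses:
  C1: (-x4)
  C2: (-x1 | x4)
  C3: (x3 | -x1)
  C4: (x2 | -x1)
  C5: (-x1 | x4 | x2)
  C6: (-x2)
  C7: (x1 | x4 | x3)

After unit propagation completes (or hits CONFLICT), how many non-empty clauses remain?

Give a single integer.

unit clause [-4] forces x4=F; simplify:
  drop 4 from [-1, 4] -> [-1]
  drop 4 from [-1, 4, 2] -> [-1, 2]
  drop 4 from [1, 4, 3] -> [1, 3]
  satisfied 1 clause(s); 6 remain; assigned so far: [4]
unit clause [-1] forces x1=F; simplify:
  drop 1 from [1, 3] -> [3]
  satisfied 4 clause(s); 2 remain; assigned so far: [1, 4]
unit clause [-2] forces x2=F; simplify:
  satisfied 1 clause(s); 1 remain; assigned so far: [1, 2, 4]
unit clause [3] forces x3=T; simplify:
  satisfied 1 clause(s); 0 remain; assigned so far: [1, 2, 3, 4]

Answer: 0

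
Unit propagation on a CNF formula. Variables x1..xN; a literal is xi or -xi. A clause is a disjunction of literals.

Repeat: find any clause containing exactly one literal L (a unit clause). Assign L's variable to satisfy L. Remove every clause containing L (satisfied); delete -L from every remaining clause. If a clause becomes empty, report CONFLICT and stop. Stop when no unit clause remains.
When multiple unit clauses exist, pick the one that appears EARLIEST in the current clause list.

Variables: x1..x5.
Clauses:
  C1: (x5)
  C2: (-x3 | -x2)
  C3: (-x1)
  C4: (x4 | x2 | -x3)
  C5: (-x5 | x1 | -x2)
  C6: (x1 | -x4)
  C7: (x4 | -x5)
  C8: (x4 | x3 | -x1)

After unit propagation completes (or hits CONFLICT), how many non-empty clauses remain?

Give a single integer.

Answer: 1

Derivation:
unit clause [5] forces x5=T; simplify:
  drop -5 from [-5, 1, -2] -> [1, -2]
  drop -5 from [4, -5] -> [4]
  satisfied 1 clause(s); 7 remain; assigned so far: [5]
unit clause [-1] forces x1=F; simplify:
  drop 1 from [1, -2] -> [-2]
  drop 1 from [1, -4] -> [-4]
  satisfied 2 clause(s); 5 remain; assigned so far: [1, 5]
unit clause [-2] forces x2=F; simplify:
  drop 2 from [4, 2, -3] -> [4, -3]
  satisfied 2 clause(s); 3 remain; assigned so far: [1, 2, 5]
unit clause [-4] forces x4=F; simplify:
  drop 4 from [4, -3] -> [-3]
  drop 4 from [4] -> [] (empty!)
  satisfied 1 clause(s); 2 remain; assigned so far: [1, 2, 4, 5]
CONFLICT (empty clause)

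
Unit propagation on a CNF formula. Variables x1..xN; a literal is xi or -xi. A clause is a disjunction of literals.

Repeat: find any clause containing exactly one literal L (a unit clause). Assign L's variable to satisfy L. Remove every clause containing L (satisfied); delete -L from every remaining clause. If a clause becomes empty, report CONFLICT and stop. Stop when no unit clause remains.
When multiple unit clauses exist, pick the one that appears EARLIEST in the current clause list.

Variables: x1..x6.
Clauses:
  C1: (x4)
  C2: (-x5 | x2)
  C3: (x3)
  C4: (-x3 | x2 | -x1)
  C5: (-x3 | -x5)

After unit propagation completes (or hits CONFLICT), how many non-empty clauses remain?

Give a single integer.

Answer: 1

Derivation:
unit clause [4] forces x4=T; simplify:
  satisfied 1 clause(s); 4 remain; assigned so far: [4]
unit clause [3] forces x3=T; simplify:
  drop -3 from [-3, 2, -1] -> [2, -1]
  drop -3 from [-3, -5] -> [-5]
  satisfied 1 clause(s); 3 remain; assigned so far: [3, 4]
unit clause [-5] forces x5=F; simplify:
  satisfied 2 clause(s); 1 remain; assigned so far: [3, 4, 5]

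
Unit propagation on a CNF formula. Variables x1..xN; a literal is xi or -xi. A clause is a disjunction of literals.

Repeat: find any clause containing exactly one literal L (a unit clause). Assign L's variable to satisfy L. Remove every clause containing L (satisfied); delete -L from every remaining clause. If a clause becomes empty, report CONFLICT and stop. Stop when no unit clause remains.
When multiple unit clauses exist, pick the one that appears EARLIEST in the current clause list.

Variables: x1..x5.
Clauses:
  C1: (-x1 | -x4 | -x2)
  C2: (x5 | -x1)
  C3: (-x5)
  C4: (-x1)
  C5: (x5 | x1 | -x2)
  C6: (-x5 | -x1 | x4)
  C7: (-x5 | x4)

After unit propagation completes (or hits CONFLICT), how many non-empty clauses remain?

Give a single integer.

unit clause [-5] forces x5=F; simplify:
  drop 5 from [5, -1] -> [-1]
  drop 5 from [5, 1, -2] -> [1, -2]
  satisfied 3 clause(s); 4 remain; assigned so far: [5]
unit clause [-1] forces x1=F; simplify:
  drop 1 from [1, -2] -> [-2]
  satisfied 3 clause(s); 1 remain; assigned so far: [1, 5]
unit clause [-2] forces x2=F; simplify:
  satisfied 1 clause(s); 0 remain; assigned so far: [1, 2, 5]

Answer: 0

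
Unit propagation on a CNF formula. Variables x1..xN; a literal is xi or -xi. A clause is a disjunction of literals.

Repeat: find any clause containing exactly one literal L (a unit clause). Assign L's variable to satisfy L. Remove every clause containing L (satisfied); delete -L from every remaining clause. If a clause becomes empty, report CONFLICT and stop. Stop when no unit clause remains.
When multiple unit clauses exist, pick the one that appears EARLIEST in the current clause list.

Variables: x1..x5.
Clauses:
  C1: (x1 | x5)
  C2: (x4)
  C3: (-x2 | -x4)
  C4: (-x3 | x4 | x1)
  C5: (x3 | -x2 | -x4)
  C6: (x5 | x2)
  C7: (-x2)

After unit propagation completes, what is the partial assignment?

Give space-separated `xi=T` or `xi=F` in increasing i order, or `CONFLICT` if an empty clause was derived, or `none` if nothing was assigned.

unit clause [4] forces x4=T; simplify:
  drop -4 from [-2, -4] -> [-2]
  drop -4 from [3, -2, -4] -> [3, -2]
  satisfied 2 clause(s); 5 remain; assigned so far: [4]
unit clause [-2] forces x2=F; simplify:
  drop 2 from [5, 2] -> [5]
  satisfied 3 clause(s); 2 remain; assigned so far: [2, 4]
unit clause [5] forces x5=T; simplify:
  satisfied 2 clause(s); 0 remain; assigned so far: [2, 4, 5]

Answer: x2=F x4=T x5=T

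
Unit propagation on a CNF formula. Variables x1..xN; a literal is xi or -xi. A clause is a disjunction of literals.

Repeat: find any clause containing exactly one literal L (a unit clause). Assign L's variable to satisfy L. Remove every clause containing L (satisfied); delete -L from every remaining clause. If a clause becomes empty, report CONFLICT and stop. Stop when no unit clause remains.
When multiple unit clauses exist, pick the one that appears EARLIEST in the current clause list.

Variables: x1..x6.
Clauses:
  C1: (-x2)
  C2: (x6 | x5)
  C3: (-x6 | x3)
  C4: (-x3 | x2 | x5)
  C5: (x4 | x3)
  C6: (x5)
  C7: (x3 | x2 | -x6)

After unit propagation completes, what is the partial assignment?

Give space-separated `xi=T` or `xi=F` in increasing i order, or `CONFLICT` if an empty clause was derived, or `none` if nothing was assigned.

unit clause [-2] forces x2=F; simplify:
  drop 2 from [-3, 2, 5] -> [-3, 5]
  drop 2 from [3, 2, -6] -> [3, -6]
  satisfied 1 clause(s); 6 remain; assigned so far: [2]
unit clause [5] forces x5=T; simplify:
  satisfied 3 clause(s); 3 remain; assigned so far: [2, 5]

Answer: x2=F x5=T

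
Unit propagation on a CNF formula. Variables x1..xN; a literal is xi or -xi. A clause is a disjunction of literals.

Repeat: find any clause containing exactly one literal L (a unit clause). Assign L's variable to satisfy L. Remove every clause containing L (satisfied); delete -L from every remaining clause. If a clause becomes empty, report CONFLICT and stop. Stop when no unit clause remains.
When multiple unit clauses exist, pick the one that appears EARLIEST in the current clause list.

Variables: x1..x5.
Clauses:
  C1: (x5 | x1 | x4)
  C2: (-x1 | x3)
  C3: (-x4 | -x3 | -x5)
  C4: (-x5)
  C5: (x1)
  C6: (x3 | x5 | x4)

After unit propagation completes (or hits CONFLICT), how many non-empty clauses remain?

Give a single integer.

Answer: 0

Derivation:
unit clause [-5] forces x5=F; simplify:
  drop 5 from [5, 1, 4] -> [1, 4]
  drop 5 from [3, 5, 4] -> [3, 4]
  satisfied 2 clause(s); 4 remain; assigned so far: [5]
unit clause [1] forces x1=T; simplify:
  drop -1 from [-1, 3] -> [3]
  satisfied 2 clause(s); 2 remain; assigned so far: [1, 5]
unit clause [3] forces x3=T; simplify:
  satisfied 2 clause(s); 0 remain; assigned so far: [1, 3, 5]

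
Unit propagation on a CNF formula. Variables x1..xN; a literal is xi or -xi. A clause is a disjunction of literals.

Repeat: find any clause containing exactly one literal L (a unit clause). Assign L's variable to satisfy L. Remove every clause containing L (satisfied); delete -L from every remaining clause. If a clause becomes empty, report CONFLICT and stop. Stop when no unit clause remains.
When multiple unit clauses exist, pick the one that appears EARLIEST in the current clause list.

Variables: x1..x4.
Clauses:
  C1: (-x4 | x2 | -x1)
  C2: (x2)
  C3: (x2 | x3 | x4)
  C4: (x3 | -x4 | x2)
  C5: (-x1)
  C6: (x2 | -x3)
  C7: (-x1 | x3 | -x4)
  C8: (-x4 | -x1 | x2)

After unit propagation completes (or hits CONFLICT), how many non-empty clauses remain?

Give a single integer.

unit clause [2] forces x2=T; simplify:
  satisfied 6 clause(s); 2 remain; assigned so far: [2]
unit clause [-1] forces x1=F; simplify:
  satisfied 2 clause(s); 0 remain; assigned so far: [1, 2]

Answer: 0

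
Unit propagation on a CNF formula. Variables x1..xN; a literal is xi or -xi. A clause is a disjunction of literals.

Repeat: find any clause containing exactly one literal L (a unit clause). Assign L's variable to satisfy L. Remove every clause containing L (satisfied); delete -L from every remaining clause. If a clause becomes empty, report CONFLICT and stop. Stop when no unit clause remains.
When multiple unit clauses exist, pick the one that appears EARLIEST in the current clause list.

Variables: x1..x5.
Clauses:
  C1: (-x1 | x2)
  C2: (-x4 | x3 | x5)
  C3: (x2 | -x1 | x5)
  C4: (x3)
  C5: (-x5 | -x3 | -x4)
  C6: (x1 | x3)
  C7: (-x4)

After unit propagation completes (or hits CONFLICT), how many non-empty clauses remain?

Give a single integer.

Answer: 2

Derivation:
unit clause [3] forces x3=T; simplify:
  drop -3 from [-5, -3, -4] -> [-5, -4]
  satisfied 3 clause(s); 4 remain; assigned so far: [3]
unit clause [-4] forces x4=F; simplify:
  satisfied 2 clause(s); 2 remain; assigned so far: [3, 4]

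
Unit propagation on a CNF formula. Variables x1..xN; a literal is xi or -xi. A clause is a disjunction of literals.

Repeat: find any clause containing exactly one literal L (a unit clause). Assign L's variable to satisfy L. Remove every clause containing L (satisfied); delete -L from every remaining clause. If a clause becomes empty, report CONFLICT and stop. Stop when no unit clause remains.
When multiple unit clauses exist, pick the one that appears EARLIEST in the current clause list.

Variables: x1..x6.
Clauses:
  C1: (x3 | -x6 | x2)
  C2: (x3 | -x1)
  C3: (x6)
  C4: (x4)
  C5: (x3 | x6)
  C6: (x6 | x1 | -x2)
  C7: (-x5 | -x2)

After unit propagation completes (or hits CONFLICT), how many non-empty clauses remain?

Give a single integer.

unit clause [6] forces x6=T; simplify:
  drop -6 from [3, -6, 2] -> [3, 2]
  satisfied 3 clause(s); 4 remain; assigned so far: [6]
unit clause [4] forces x4=T; simplify:
  satisfied 1 clause(s); 3 remain; assigned so far: [4, 6]

Answer: 3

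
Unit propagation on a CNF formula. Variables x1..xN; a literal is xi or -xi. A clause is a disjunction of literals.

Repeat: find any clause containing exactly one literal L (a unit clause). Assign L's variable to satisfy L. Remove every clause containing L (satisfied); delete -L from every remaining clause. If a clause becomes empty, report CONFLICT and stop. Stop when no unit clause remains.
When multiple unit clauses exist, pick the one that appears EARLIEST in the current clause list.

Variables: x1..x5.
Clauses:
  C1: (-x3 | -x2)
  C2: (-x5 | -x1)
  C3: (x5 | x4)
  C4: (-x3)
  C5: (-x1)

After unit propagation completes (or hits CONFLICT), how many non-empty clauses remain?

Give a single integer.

unit clause [-3] forces x3=F; simplify:
  satisfied 2 clause(s); 3 remain; assigned so far: [3]
unit clause [-1] forces x1=F; simplify:
  satisfied 2 clause(s); 1 remain; assigned so far: [1, 3]

Answer: 1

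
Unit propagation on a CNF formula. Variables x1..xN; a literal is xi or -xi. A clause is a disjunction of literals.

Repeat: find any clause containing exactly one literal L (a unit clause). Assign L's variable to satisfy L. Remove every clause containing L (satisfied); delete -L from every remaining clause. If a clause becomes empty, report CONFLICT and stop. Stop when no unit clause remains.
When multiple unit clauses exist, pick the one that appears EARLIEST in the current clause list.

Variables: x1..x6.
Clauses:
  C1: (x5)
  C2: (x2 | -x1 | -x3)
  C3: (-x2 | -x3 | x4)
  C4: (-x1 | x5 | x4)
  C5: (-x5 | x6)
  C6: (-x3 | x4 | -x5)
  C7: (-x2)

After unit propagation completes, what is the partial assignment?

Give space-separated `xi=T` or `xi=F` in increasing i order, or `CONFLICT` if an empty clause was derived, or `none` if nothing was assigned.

unit clause [5] forces x5=T; simplify:
  drop -5 from [-5, 6] -> [6]
  drop -5 from [-3, 4, -5] -> [-3, 4]
  satisfied 2 clause(s); 5 remain; assigned so far: [5]
unit clause [6] forces x6=T; simplify:
  satisfied 1 clause(s); 4 remain; assigned so far: [5, 6]
unit clause [-2] forces x2=F; simplify:
  drop 2 from [2, -1, -3] -> [-1, -3]
  satisfied 2 clause(s); 2 remain; assigned so far: [2, 5, 6]

Answer: x2=F x5=T x6=T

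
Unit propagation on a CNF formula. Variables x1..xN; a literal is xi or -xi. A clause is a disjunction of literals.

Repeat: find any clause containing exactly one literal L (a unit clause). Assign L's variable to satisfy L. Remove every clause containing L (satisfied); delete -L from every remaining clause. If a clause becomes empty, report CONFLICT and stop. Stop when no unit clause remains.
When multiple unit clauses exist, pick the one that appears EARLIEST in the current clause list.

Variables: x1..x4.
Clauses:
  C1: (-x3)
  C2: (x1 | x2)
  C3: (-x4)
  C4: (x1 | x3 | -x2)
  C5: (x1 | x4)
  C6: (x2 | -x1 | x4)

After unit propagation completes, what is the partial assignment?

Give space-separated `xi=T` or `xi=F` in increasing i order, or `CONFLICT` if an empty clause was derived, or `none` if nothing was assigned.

Answer: x1=T x2=T x3=F x4=F

Derivation:
unit clause [-3] forces x3=F; simplify:
  drop 3 from [1, 3, -2] -> [1, -2]
  satisfied 1 clause(s); 5 remain; assigned so far: [3]
unit clause [-4] forces x4=F; simplify:
  drop 4 from [1, 4] -> [1]
  drop 4 from [2, -1, 4] -> [2, -1]
  satisfied 1 clause(s); 4 remain; assigned so far: [3, 4]
unit clause [1] forces x1=T; simplify:
  drop -1 from [2, -1] -> [2]
  satisfied 3 clause(s); 1 remain; assigned so far: [1, 3, 4]
unit clause [2] forces x2=T; simplify:
  satisfied 1 clause(s); 0 remain; assigned so far: [1, 2, 3, 4]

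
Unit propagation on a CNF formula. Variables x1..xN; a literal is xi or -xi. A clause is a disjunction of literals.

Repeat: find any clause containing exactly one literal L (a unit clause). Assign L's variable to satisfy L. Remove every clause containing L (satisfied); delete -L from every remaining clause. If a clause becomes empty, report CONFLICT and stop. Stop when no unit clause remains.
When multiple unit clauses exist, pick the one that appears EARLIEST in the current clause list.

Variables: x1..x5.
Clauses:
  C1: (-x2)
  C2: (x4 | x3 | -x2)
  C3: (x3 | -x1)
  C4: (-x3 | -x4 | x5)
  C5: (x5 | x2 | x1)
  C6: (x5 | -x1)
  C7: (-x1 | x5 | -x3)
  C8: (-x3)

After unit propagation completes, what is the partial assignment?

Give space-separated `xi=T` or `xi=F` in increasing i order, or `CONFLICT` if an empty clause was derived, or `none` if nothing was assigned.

unit clause [-2] forces x2=F; simplify:
  drop 2 from [5, 2, 1] -> [5, 1]
  satisfied 2 clause(s); 6 remain; assigned so far: [2]
unit clause [-3] forces x3=F; simplify:
  drop 3 from [3, -1] -> [-1]
  satisfied 3 clause(s); 3 remain; assigned so far: [2, 3]
unit clause [-1] forces x1=F; simplify:
  drop 1 from [5, 1] -> [5]
  satisfied 2 clause(s); 1 remain; assigned so far: [1, 2, 3]
unit clause [5] forces x5=T; simplify:
  satisfied 1 clause(s); 0 remain; assigned so far: [1, 2, 3, 5]

Answer: x1=F x2=F x3=F x5=T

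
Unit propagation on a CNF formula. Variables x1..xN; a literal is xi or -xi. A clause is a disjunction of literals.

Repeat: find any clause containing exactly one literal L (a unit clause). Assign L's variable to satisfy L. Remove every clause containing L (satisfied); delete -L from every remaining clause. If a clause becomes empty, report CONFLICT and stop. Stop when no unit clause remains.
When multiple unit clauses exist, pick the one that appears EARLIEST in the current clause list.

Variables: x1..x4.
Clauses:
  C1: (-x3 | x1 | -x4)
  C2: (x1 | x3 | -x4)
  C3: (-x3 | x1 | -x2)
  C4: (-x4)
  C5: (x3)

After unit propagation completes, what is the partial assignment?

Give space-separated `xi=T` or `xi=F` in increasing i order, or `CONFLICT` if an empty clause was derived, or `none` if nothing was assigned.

unit clause [-4] forces x4=F; simplify:
  satisfied 3 clause(s); 2 remain; assigned so far: [4]
unit clause [3] forces x3=T; simplify:
  drop -3 from [-3, 1, -2] -> [1, -2]
  satisfied 1 clause(s); 1 remain; assigned so far: [3, 4]

Answer: x3=T x4=F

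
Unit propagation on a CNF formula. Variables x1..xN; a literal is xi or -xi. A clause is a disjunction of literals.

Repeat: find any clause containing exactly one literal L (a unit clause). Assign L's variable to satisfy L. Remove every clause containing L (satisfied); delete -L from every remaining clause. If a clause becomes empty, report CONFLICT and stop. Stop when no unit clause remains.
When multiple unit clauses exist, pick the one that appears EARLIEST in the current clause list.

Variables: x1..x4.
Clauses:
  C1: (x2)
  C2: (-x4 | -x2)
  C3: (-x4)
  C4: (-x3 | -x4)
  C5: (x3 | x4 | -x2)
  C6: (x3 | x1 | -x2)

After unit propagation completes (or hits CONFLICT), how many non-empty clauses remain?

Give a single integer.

unit clause [2] forces x2=T; simplify:
  drop -2 from [-4, -2] -> [-4]
  drop -2 from [3, 4, -2] -> [3, 4]
  drop -2 from [3, 1, -2] -> [3, 1]
  satisfied 1 clause(s); 5 remain; assigned so far: [2]
unit clause [-4] forces x4=F; simplify:
  drop 4 from [3, 4] -> [3]
  satisfied 3 clause(s); 2 remain; assigned so far: [2, 4]
unit clause [3] forces x3=T; simplify:
  satisfied 2 clause(s); 0 remain; assigned so far: [2, 3, 4]

Answer: 0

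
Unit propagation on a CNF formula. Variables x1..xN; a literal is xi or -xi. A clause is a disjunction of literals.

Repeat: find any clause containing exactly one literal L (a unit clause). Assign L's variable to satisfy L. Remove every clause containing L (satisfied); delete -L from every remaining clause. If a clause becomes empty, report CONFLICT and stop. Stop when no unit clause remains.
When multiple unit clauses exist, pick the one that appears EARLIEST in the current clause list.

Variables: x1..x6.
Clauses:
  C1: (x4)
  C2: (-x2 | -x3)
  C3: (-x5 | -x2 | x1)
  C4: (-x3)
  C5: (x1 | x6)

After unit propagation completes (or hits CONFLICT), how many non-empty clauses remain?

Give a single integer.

unit clause [4] forces x4=T; simplify:
  satisfied 1 clause(s); 4 remain; assigned so far: [4]
unit clause [-3] forces x3=F; simplify:
  satisfied 2 clause(s); 2 remain; assigned so far: [3, 4]

Answer: 2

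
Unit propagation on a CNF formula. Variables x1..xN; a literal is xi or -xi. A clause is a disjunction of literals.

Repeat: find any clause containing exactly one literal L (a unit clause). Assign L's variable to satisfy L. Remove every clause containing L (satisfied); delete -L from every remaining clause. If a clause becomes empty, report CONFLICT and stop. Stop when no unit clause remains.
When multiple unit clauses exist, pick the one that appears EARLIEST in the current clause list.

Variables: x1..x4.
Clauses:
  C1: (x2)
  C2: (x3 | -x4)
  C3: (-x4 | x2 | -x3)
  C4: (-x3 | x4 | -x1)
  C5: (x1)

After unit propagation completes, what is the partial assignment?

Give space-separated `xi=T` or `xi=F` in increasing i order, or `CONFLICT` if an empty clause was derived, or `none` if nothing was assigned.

unit clause [2] forces x2=T; simplify:
  satisfied 2 clause(s); 3 remain; assigned so far: [2]
unit clause [1] forces x1=T; simplify:
  drop -1 from [-3, 4, -1] -> [-3, 4]
  satisfied 1 clause(s); 2 remain; assigned so far: [1, 2]

Answer: x1=T x2=T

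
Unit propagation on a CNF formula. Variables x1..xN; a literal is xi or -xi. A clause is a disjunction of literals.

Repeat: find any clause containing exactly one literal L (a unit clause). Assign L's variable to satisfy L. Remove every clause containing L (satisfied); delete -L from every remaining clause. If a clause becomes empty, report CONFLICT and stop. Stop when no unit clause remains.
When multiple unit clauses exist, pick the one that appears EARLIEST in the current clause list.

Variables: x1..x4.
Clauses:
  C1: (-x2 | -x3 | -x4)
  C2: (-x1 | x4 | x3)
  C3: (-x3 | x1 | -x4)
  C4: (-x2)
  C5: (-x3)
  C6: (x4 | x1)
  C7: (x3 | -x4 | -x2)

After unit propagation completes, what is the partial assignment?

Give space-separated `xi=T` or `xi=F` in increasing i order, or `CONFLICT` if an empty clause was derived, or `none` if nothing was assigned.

Answer: x2=F x3=F

Derivation:
unit clause [-2] forces x2=F; simplify:
  satisfied 3 clause(s); 4 remain; assigned so far: [2]
unit clause [-3] forces x3=F; simplify:
  drop 3 from [-1, 4, 3] -> [-1, 4]
  satisfied 2 clause(s); 2 remain; assigned so far: [2, 3]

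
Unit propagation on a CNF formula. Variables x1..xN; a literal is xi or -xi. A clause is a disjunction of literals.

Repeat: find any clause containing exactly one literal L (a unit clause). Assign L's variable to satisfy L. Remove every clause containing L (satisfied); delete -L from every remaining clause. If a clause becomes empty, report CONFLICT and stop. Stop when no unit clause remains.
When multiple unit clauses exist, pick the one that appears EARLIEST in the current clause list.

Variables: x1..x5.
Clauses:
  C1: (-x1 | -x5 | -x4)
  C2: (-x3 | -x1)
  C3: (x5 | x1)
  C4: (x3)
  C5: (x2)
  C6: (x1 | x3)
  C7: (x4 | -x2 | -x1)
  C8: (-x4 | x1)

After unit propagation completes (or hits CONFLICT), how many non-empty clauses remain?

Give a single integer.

unit clause [3] forces x3=T; simplify:
  drop -3 from [-3, -1] -> [-1]
  satisfied 2 clause(s); 6 remain; assigned so far: [3]
unit clause [-1] forces x1=F; simplify:
  drop 1 from [5, 1] -> [5]
  drop 1 from [-4, 1] -> [-4]
  satisfied 3 clause(s); 3 remain; assigned so far: [1, 3]
unit clause [5] forces x5=T; simplify:
  satisfied 1 clause(s); 2 remain; assigned so far: [1, 3, 5]
unit clause [2] forces x2=T; simplify:
  satisfied 1 clause(s); 1 remain; assigned so far: [1, 2, 3, 5]
unit clause [-4] forces x4=F; simplify:
  satisfied 1 clause(s); 0 remain; assigned so far: [1, 2, 3, 4, 5]

Answer: 0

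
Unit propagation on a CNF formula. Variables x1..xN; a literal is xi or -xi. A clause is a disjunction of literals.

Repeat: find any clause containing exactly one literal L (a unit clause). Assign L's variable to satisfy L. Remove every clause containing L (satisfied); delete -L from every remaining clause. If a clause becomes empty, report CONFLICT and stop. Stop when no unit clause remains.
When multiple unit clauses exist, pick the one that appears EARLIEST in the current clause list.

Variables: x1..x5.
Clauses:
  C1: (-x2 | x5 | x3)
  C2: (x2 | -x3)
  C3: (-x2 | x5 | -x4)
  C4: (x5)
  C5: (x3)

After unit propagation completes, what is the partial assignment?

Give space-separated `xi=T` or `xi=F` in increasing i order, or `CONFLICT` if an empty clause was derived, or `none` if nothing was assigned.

unit clause [5] forces x5=T; simplify:
  satisfied 3 clause(s); 2 remain; assigned so far: [5]
unit clause [3] forces x3=T; simplify:
  drop -3 from [2, -3] -> [2]
  satisfied 1 clause(s); 1 remain; assigned so far: [3, 5]
unit clause [2] forces x2=T; simplify:
  satisfied 1 clause(s); 0 remain; assigned so far: [2, 3, 5]

Answer: x2=T x3=T x5=T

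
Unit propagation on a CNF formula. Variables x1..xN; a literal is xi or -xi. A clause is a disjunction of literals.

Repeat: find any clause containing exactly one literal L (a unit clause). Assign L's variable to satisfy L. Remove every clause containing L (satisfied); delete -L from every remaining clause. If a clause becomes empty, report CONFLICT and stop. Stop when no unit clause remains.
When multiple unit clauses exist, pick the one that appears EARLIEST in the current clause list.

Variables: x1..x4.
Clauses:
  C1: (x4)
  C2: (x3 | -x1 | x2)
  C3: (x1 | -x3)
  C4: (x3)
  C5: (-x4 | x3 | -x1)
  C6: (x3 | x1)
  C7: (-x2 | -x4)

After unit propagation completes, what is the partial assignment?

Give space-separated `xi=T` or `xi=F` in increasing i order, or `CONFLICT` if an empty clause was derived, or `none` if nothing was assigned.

Answer: x1=T x2=F x3=T x4=T

Derivation:
unit clause [4] forces x4=T; simplify:
  drop -4 from [-4, 3, -1] -> [3, -1]
  drop -4 from [-2, -4] -> [-2]
  satisfied 1 clause(s); 6 remain; assigned so far: [4]
unit clause [3] forces x3=T; simplify:
  drop -3 from [1, -3] -> [1]
  satisfied 4 clause(s); 2 remain; assigned so far: [3, 4]
unit clause [1] forces x1=T; simplify:
  satisfied 1 clause(s); 1 remain; assigned so far: [1, 3, 4]
unit clause [-2] forces x2=F; simplify:
  satisfied 1 clause(s); 0 remain; assigned so far: [1, 2, 3, 4]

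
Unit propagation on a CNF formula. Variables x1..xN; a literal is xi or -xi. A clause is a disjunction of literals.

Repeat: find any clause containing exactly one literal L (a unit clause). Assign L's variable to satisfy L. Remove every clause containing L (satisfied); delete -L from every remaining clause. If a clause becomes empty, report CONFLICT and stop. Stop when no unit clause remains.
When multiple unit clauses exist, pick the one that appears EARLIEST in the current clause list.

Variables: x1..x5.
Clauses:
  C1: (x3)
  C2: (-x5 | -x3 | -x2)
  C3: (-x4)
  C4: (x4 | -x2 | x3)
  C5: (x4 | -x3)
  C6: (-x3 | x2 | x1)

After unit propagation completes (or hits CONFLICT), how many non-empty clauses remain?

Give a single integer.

unit clause [3] forces x3=T; simplify:
  drop -3 from [-5, -3, -2] -> [-5, -2]
  drop -3 from [4, -3] -> [4]
  drop -3 from [-3, 2, 1] -> [2, 1]
  satisfied 2 clause(s); 4 remain; assigned so far: [3]
unit clause [-4] forces x4=F; simplify:
  drop 4 from [4] -> [] (empty!)
  satisfied 1 clause(s); 3 remain; assigned so far: [3, 4]
CONFLICT (empty clause)

Answer: 2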